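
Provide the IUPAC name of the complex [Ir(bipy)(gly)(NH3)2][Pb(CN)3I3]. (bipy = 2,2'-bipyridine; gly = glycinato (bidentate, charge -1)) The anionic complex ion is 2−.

Both ions are complex: the cation is named first with the plain metal name, the anion second with the -ate form; each ion's ligands are alphabetised independently.
The complex anion is given as 2−; its ligand charges sum to -6, so Pb = +4.
A 1:1 salt means the cation carries the equal and opposite charge, 2+.
Cation: ligand charges sum to -1; for the ion to be 2+, Ir = +3.

diammine(2,2'-bipyridine)(glycinato)iridium(III) tricyanotriiodoplumbate(IV)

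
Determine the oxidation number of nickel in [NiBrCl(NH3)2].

No counter-ion: the bracketed complex is neutral.
Ligand charges: 1×Cl = -1; 1×Br = -1; 2×NH3 neutral; sum -2.
Ni + (-2) = 0 ⇒ Ni is +2.

+2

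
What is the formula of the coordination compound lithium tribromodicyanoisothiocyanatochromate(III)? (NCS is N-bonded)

Ligands: 3 bromo (Br, -1), 1 isothiocyanato (NCS, -1), 2 cyano (CN, -1). Ligand charge sum = -6.
With Cr in oxidation state +3, the complex ion is [Cr...]^3−.
Charge balance with lithium (+1) requires 1 complex ion per 3 lithium.

Li3[CrBr3(CN)2(NCS)]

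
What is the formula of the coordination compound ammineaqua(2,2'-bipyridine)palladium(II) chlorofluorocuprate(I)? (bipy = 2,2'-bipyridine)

Cation [Pd…]: ligand charges 0, Pd(II) ⇒ ion charge 2+.
Anion [Cu…]: ligand charges -2, Cu(I) ⇒ ion charge 1−.

[Pd(bipy)(H2O)(NH3)][CuClF]2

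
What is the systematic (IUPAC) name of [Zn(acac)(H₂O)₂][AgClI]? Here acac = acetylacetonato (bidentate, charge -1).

(acetylacetonato)diaquazinc(II) chloroiodoargentate(I)

Both ions are complex: the cation is named first with the plain metal name, the anion second with the -ate form; each ion's ligands are alphabetised independently.
Zinc is always +2 in its complexes; the cation's ligand charges sum to -1, so the complex cation is 1+.
A 1:1 salt means the anion carries the equal and opposite charge, 1−.
Anion: ligand charges sum to -2; for the ion to be 1−, Ag = +1.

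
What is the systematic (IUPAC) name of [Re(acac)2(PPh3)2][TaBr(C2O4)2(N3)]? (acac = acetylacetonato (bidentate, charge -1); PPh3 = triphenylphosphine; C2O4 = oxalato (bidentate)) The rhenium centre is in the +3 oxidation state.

bis(acetylacetonato)bis(triphenylphosphine)rhenium(III) azidobromodioxalatotantalate(V)

Both ions are complex: the cation is named first with the plain metal name, the anion second with the -ate form; each ion's ligands are alphabetised independently.
Re is given as +3; the cation's ligand charges sum to -2, so the complex cation is 1+.
A 1:1 salt means the anion carries the equal and opposite charge, 1−.
Anion: ligand charges sum to -6; for the ion to be 1−, Ta = +5.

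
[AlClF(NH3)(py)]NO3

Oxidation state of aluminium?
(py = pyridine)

+3

1 nitrate outside the brackets (-1 each) → the complex ion is 1+.
Ligand charges: 1×F = -1; 1×Cl = -1; 1×NH3 neutral; 1×py neutral; sum -2.
Al + (-2) = 1+ ⇒ Al is +3.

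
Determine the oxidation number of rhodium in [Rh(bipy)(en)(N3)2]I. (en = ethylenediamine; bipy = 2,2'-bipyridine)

1 iodide outside the brackets (-1 each) → the complex ion is 1+.
Ligand charges: 1×en neutral; 2×N3 = -2; 1×bipy neutral; sum -2.
Rh + (-2) = 1+ ⇒ Rh is +3.

+3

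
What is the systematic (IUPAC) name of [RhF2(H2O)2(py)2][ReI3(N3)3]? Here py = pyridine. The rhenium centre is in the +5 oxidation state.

diaquadifluorobis(pyridine)rhodium(III) triazidotriiodorhenate(V)

Both ions are complex: the cation is named first with the plain metal name, the anion second with the -ate form; each ion's ligands are alphabetised independently.
Re is given as +5; the anion's ligand charges sum to -6, so the complex anion is 1−.
A 1:1 salt means the cation carries the equal and opposite charge, 1+.
Cation: ligand charges sum to -2; for the ion to be 1+, Rh = +3.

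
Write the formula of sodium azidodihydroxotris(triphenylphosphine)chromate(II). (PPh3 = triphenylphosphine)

Ligands: 1 azido (N3, -1), 2 hydroxo (OH, -1), 3 triphenylphosphine (PPh3, neutral). Ligand charge sum = -3.
With Cr in oxidation state +2, the complex ion is [Cr...]^1−.
Charge balance with sodium (+1) requires 1 complex ion per 1 sodium.

Na[Cr(N3)(OH)2(PPh3)3]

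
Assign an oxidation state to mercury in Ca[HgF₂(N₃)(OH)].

1 calcium outside the brackets (+2 each) → the complex ion is 2−.
Ligand charges: 1×OH = -1; 2×F = -2; 1×N3 = -1; sum -4.
Hg + (-4) = 2− ⇒ Hg is +2.

+2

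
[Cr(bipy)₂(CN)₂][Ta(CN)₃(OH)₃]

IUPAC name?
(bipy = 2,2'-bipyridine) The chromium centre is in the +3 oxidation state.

Cr is given as +3; the cation's ligand charges sum to -2, so the complex cation is 1+.
A 1:1 salt means the anion carries the equal and opposite charge, 1−.
Anion: ligand charges sum to -6; for the ion to be 1−, Ta = +5.

bis(2,2'-bipyridine)dicyanochromium(III) tricyanotrihydroxotantalate(V)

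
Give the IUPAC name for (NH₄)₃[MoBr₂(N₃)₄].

ammonium tetraazidodibromomolybdate(III)

The 3 ammonium counter-ions carry a total charge of +3, so each complex ion is 3−.
Ligand charges: 4×azido (-1 each), 2×bromo (-1 each); total -6. So Mo + (-6) = 3−, giving Mo = +3.
The complex ion is anionic, so molybdenum takes the -ate form molybdate(III).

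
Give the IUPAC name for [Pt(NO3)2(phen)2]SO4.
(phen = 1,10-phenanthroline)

dinitratobis(1,10-phenanthroline)platinum(IV) sulfate

The 1 sulfate counter-ion carries a total charge of -2, so each complex ion is 2+.
Ligand charges: 2×1,10-phenanthroline (neutral), 2×nitrato (-1 each); total -2. So Pt + (-2) = 2+, giving Pt = +4.
Ligands are named alphabetically: nitrato before phenanthroline.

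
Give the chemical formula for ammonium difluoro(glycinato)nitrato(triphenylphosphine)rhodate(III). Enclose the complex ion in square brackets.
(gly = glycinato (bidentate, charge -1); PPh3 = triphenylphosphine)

Ligands: 1 nitrato (NO3, -1), 1 glycinato (gly, -1), 2 fluoro (F, -1), 1 triphenylphosphine (PPh3, neutral). Ligand charge sum = -4.
With Rh in oxidation state +3, the complex ion is [Rh...]^1−.
Charge balance with ammonium (+1) requires 1 complex ion per 1 ammonium.

NH4[RhF2(gly)(NO3)(PPh3)]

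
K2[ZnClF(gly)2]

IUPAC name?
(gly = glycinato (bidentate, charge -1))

The 2 potassium counter-ions carry a total charge of +2, so each complex ion is 2−.
Ligand charges: 1×chloro (-1 each), 1×fluoro (-1 each), 2×glycinato (-1 each); total -4. So Zn + (-4) = 2−, giving Zn = +2.
Ligands are named alphabetically: chloro before fluoro before glycinato.
The complex ion is anionic, so zinc takes the -ate form zincate(II).

potassium chlorofluorobis(glycinato)zincate(II)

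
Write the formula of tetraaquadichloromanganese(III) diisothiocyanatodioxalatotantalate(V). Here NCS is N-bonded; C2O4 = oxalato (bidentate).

[MnCl2(H2O)4][Ta(C2O4)2(NCS)2]

Cation [Mn…]: ligand charges -2, Mn(III) ⇒ ion charge 1+.
Anion [Ta…]: ligand charges -6, Ta(V) ⇒ ion charge 1−.
One 1+ cation balances one 1− anion.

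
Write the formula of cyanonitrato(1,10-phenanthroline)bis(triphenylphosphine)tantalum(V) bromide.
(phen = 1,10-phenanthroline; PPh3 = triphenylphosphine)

[Ta(CN)(NO3)(phen)(PPh3)2]Br3

Ligands: 1 1,10-phenanthroline (phen, neutral), 1 cyano (CN, -1), 1 nitrato (NO3, -1), 2 triphenylphosphine (PPh3, neutral). Ligand charge sum = -2.
With Ta in oxidation state +5, the complex ion is [Ta...]^3+.
Charge balance with bromide (-1) requires 1 complex ion per 3 bromide.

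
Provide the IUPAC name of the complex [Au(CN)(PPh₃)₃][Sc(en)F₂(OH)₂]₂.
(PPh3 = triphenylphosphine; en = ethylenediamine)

Scandium is always +3 in its complexes; the anion's ligand charges sum to -4, so the complex anion is 1−.
With 2 anions per cation, the cation must be 2×1 = 2+.
Cation: ligand charges sum to -1; for the ion to be 2+, Au = +3.

cyanotris(triphenylphosphine)gold(III) (ethylenediamine)difluorodihydroxoscandate(III)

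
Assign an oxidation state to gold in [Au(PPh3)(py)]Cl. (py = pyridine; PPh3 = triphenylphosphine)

+1

1 chloride outside the brackets (-1 each) → the complex ion is 1+.
Ligand charges: 1×py neutral; 1×PPh3 neutral; sum 0.
Au + (0) = 1+ ⇒ Au is +1.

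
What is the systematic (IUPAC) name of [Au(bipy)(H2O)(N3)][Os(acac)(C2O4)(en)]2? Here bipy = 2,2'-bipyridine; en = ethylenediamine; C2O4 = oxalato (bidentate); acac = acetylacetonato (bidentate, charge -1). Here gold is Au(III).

aquaazido(2,2'-bipyridine)gold(III) (acetylacetonato)(ethylenediamine)oxalatoosmate(II)

Both ions are complex: the cation is named first with the plain metal name, the anion second with the -ate form; each ion's ligands are alphabetised independently.
Au is given as +3; the cation's ligand charges sum to -1, so the complex cation is 2+.
With 2 anions per cation, each anion must be 2/2 = 1−.
Anion: ligand charges sum to -3; for the ion to be 1−, Os = +2.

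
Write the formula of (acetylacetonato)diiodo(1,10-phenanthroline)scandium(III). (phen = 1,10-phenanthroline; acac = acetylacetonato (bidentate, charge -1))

[Sc(acac)I2(phen)]

Ligands: 2 iodo (I, -1), 1 1,10-phenanthroline (phen, neutral), 1 acetylacetonato (acac, -1). Ligand charge sum = -3.
With Sc in oxidation state +3, the complex ion is [Sc...].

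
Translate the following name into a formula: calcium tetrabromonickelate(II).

Ligands: 4 bromo (Br, -1). Ligand charge sum = -4.
With Ni in oxidation state +2, the complex ion is [Ni...]^2−.
Charge balance with calcium (+2) requires 1 complex ion per 1 calcium.

Ca[NiBr4]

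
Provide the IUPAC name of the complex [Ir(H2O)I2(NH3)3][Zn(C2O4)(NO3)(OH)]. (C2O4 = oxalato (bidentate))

Both ions are complex: the cation is named first with the plain metal name, the anion second with the -ate form; each ion's ligands are alphabetised independently.
Zinc is always +2 in its complexes; the anion's ligand charges sum to -4, so the complex anion is 2−.
A 1:1 salt means the cation carries the equal and opposite charge, 2+.
Cation: ligand charges sum to -2; for the ion to be 2+, Ir = +4.

triammineaquadiiodoiridium(IV) hydroxonitratooxalatozincate(II)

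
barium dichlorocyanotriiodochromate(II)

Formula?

Ba2[CrCl2(CN)I3]

Ligands: 2 chloro (Cl, -1), 3 iodo (I, -1), 1 cyano (CN, -1). Ligand charge sum = -6.
Charge balance with barium (+2) requires 1 complex ion per 2 barium.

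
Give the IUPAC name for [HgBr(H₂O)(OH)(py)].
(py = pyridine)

aquabromohydroxo(pyridine)mercury(II)

There is no counter-ion, so the complex is neutral overall.
Ligand charges: 1×bromo (-1 each), 1×pyridine (neutral), 1×aqua (neutral), 1×hydroxo (-1 each); total -2. So Hg + (-2) = 0, giving Hg = +2.
Ligands are named alphabetically: aqua before bromo before hydroxo before pyridine.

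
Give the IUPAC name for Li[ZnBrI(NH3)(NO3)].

lithium amminebromoiodonitratozincate(II)

The 1 lithium counter-ion carries a total charge of +1, so each complex ion is 1−.
Ligand charges: 1×iodo (-1 each), 1×bromo (-1 each), 1×nitrato (-1 each), 1×ammine (neutral); total -3. So Zn + (-3) = 1−, giving Zn = +2.
Ligands are named alphabetically: ammine before bromo before iodo before nitrato.
The complex ion is anionic, so zinc takes the -ate form zincate(II).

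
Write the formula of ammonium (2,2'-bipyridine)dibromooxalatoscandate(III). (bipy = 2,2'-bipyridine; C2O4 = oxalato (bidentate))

Ligands: 1 2,2'-bipyridine (bipy, neutral), 1 oxalato (C2O4, -2), 2 bromo (Br, -1). Ligand charge sum = -4.
With Sc in oxidation state +3, the complex ion is [Sc...]^1−.
Charge balance with ammonium (+1) requires 1 complex ion per 1 ammonium.

NH4[Sc(bipy)Br2(C2O4)]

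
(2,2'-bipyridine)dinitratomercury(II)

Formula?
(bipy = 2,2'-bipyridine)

[Hg(bipy)(NO3)2]

Ligands: 2 nitrato (NO3, -1), 1 2,2'-bipyridine (bipy, neutral). Ligand charge sum = -2.
With Hg in oxidation state +2, the complex ion is [Hg...].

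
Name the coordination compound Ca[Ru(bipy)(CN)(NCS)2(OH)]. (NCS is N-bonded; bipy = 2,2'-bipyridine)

The 1 calcium counter-ion carries a total charge of +2, so each complex ion is 2−.
Ligand charges: 2×isothiocyanato (-1 each), 1×cyano (-1 each), 1×2,2'-bipyridine (neutral), 1×hydroxo (-1 each); total -4. So Ru + (-4) = 2−, giving Ru = +2.
Ligands are named alphabetically: bipyridine before cyano before hydroxo before isothiocyanato.
The complex ion is anionic, so ruthenium takes the -ate form ruthenate(II).

calcium (2,2'-bipyridine)cyanohydroxodiisothiocyanatoruthenate(II)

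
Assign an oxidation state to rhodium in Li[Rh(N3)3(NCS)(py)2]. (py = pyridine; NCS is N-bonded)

+3

1 lithium outside the brackets (+1 each) → the complex ion is 1−.
Ligand charges: 2×py neutral; 3×N3 = -3; 1×NCS = -1; sum -4.
Rh + (-4) = 1− ⇒ Rh is +3.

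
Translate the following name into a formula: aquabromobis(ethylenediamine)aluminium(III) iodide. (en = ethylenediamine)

Ligands: 1 bromo (Br, -1), 1 aqua (H2O, neutral), 2 ethylenediamine (en, neutral). Ligand charge sum = -1.
Charge balance with iodide (-1) requires 1 complex ion per 2 iodide.

[AlBr(en)2(H2O)]I2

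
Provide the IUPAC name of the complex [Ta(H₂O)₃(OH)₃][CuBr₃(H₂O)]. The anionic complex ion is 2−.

The complex anion is given as 2−; its ligand charges sum to -3, so Cu = +1.
A 1:1 salt means the cation carries the equal and opposite charge, 2+.
Cation: ligand charges sum to -3; for the ion to be 2+, Ta = +5.

triaquatrihydroxotantalum(V) aquatribromocuprate(I)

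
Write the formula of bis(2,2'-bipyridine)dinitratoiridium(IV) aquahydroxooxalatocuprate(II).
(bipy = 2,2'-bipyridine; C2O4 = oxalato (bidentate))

[Ir(bipy)2(NO3)2][Cu(C2O4)(H2O)(OH)]2

Cation [Ir…]: ligand charges -2, Ir(IV) ⇒ ion charge 2+.
Anion [Cu…]: ligand charges -3, Cu(II) ⇒ ion charge 1−.
One 2+ cation requires 2 of the 1− anion.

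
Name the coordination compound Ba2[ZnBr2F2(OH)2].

The 2 barium counter-ions carry a total charge of +4, so each complex ion is 4−.
Ligand charges: 2×bromo (-1 each), 2×fluoro (-1 each), 2×hydroxo (-1 each); total -6. So Zn + (-6) = 4−, giving Zn = +2.
Ligands are named alphabetically: bromo before fluoro before hydroxo.
The complex ion is anionic, so zinc takes the -ate form zincate(II).

barium dibromodifluorodihydroxozincate(II)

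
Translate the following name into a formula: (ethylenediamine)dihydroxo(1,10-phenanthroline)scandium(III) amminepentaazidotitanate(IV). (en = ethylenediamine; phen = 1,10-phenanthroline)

[Sc(en)(OH)2(phen)][Ti(N3)5(NH3)]

Cation [Sc…]: ligand charges -2, Sc(III) ⇒ ion charge 1+.
Anion [Ti…]: ligand charges -5, Ti(IV) ⇒ ion charge 1−.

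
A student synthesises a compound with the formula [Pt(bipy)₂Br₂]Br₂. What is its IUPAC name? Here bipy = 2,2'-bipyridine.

The 2 bromide counter-ions carry a total charge of -2, so each complex ion is 2+.
Ligand charges: 2×bromo (-1 each), 2×2,2'-bipyridine (neutral); total -2. So Pt + (-2) = 2+, giving Pt = +4.
Ligands are named alphabetically: bipyridine before bromo.

bis(2,2'-bipyridine)dibromoplatinum(IV) bromide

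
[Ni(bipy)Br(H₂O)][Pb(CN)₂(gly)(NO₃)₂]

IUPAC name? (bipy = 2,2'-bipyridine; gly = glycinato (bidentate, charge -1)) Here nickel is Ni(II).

aqua(2,2'-bipyridine)bromonickel(II) dicyano(glycinato)dinitratoplumbate(IV)

Ni is given as +2; the cation's ligand charges sum to -1, so the complex cation is 1+.
A 1:1 salt means the anion carries the equal and opposite charge, 1−.
Anion: ligand charges sum to -5; for the ion to be 1−, Pb = +4.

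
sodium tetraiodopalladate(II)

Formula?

Na2[PdI4]

Ligands: 4 iodo (I, -1). Ligand charge sum = -4.
With Pd in oxidation state +2, the complex ion is [Pd...]^2−.
Charge balance with sodium (+1) requires 1 complex ion per 2 sodium.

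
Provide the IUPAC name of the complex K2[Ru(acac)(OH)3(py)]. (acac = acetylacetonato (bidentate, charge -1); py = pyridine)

potassium (acetylacetonato)trihydroxo(pyridine)ruthenate(II)

The 2 potassium counter-ions carry a total charge of +2, so each complex ion is 2−.
Ligand charges: 1×acetylacetonato (-1 each), 3×hydroxo (-1 each), 1×pyridine (neutral); total -4. So Ru + (-4) = 2−, giving Ru = +2.
The complex ion is anionic, so ruthenium takes the -ate form ruthenate(II).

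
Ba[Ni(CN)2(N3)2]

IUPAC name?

barium diazidodicyanonickelate(II)

The 1 barium counter-ion carries a total charge of +2, so each complex ion is 2−.
Ligand charges: 2×azido (-1 each), 2×cyano (-1 each); total -4. So Ni + (-4) = 2−, giving Ni = +2.
The complex ion is anionic, so nickel takes the -ate form nickelate(II).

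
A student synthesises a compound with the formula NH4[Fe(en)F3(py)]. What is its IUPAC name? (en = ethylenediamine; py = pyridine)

The 1 ammonium counter-ion carries a total charge of +1, so each complex ion is 1−.
Ligand charges: 1×ethylenediamine (neutral), 3×fluoro (-1 each), 1×pyridine (neutral); total -3. So Fe + (-3) = 1−, giving Fe = +2.
The complex ion is anionic, so iron takes the -ate form ferrate(II).

ammonium (ethylenediamine)trifluoro(pyridine)ferrate(II)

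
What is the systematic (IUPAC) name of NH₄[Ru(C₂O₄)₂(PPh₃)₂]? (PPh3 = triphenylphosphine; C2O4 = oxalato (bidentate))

ammonium dioxalatobis(triphenylphosphine)ruthenate(III)

The 1 ammonium counter-ion carries a total charge of +1, so each complex ion is 1−.
Ligand charges: 2×triphenylphosphine (neutral), 2×oxalato (-2 each); total -4. So Ru + (-4) = 1−, giving Ru = +3.
Ligands are named alphabetically: oxalato before triphenylphosphine.
The complex ion is anionic, so ruthenium takes the -ate form ruthenate(III).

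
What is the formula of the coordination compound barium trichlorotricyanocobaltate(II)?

Ligands: 3 chloro (Cl, -1), 3 cyano (CN, -1). Ligand charge sum = -6.
With Co in oxidation state +2, the complex ion is [Co...]^4−.
Charge balance with barium (+2) requires 1 complex ion per 2 barium.

Ba2[CoCl3(CN)3]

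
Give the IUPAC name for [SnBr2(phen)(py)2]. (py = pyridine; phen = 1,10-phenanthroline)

There is no counter-ion, so the complex is neutral overall.
Ligand charges: 2×pyridine (neutral), 1×1,10-phenanthroline (neutral), 2×bromo (-1 each); total -2. So Sn + (-2) = 0, giving Sn = +2.
Ligands are named alphabetically: bromo before phenanthroline before pyridine.

dibromo(1,10-phenanthroline)bis(pyridine)tin(II)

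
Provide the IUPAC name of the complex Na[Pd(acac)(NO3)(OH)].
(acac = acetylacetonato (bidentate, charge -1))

sodium (acetylacetonato)hydroxonitratopalladate(II)

The 1 sodium counter-ion carries a total charge of +1, so each complex ion is 1−.
Ligand charges: 1×acetylacetonato (-1 each), 1×nitrato (-1 each), 1×hydroxo (-1 each); total -3. So Pd + (-3) = 1−, giving Pd = +2.
Ligands are named alphabetically: acetylacetonato before hydroxo before nitrato.
The complex ion is anionic, so palladium takes the -ate form palladate(II).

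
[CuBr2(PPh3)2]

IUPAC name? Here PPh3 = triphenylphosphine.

There is no counter-ion, so the complex is neutral overall.
Ligand charges: 2×triphenylphosphine (neutral), 2×bromo (-1 each); total -2. So Cu + (-2) = 0, giving Cu = +2.
Ligands are named alphabetically: bromo before triphenylphosphine.

dibromobis(triphenylphosphine)copper(II)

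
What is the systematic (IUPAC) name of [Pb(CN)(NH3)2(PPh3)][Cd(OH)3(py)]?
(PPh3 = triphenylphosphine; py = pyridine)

Both ions are complex: the cation is named first with the plain metal name, the anion second with the -ate form; each ion's ligands are alphabetised independently.
Cadmium is always +2 in its complexes; the anion's ligand charges sum to -3, so the complex anion is 1−.
A 1:1 salt means the cation carries the equal and opposite charge, 1+.
Cation: ligand charges sum to -1; for the ion to be 1+, Pb = +2.

diamminecyano(triphenylphosphine)lead(II) trihydroxo(pyridine)cadmate(II)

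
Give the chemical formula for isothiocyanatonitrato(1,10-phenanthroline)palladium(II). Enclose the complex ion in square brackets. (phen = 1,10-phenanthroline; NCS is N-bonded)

[Pd(NCS)(NO3)(phen)]

Ligands: 1 nitrato (NO3, -1), 1 1,10-phenanthroline (phen, neutral), 1 isothiocyanato (NCS, -1). Ligand charge sum = -2.
With Pd in oxidation state +2, the complex ion is [Pd...].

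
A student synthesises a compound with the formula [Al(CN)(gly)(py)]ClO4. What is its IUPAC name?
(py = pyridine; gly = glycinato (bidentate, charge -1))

cyano(glycinato)(pyridine)aluminium(III) perchlorate

The 1 perchlorate counter-ion carries a total charge of -1, so each complex ion is 1+.
Ligand charges: 1×cyano (-1 each), 1×pyridine (neutral), 1×glycinato (-1 each); total -2. So Al + (-2) = 1+, giving Al = +3.
Ligands are named alphabetically: cyano before glycinato before pyridine.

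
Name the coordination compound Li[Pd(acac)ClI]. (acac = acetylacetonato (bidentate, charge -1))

lithium (acetylacetonato)chloroiodopalladate(II)

The 1 lithium counter-ion carries a total charge of +1, so each complex ion is 1−.
Ligand charges: 1×chloro (-1 each), 1×acetylacetonato (-1 each), 1×iodo (-1 each); total -3. So Pd + (-3) = 1−, giving Pd = +2.
The complex ion is anionic, so palladium takes the -ate form palladate(II).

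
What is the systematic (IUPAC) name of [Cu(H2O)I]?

There is no counter-ion, so the complex is neutral overall.
Ligand charges: 1×aqua (neutral), 1×iodo (-1 each); total -1. So Cu + (-1) = 0, giving Cu = +1.
Ligands are named alphabetically: aqua before iodo.

aquaiodocopper(I)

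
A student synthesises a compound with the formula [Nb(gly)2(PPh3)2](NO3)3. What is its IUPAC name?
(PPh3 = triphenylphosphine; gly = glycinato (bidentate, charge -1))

bis(glycinato)bis(triphenylphosphine)niobium(V) nitrate

The 3 nitrate counter-ions carry a total charge of -3, so each complex ion is 3+.
Ligand charges: 2×triphenylphosphine (neutral), 2×glycinato (-1 each); total -2. So Nb + (-2) = 3+, giving Nb = +5.
Ligands are named alphabetically: glycinato before triphenylphosphine.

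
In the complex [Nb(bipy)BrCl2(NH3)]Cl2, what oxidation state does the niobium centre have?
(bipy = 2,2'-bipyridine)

2 chloride outside the brackets (-1 each) → the complex ion is 2+.
Ligand charges: 1×Br = -1; 1×NH3 neutral; 1×bipy neutral; 2×Cl = -2; sum -3.
Nb + (-3) = 2+ ⇒ Nb is +5.

+5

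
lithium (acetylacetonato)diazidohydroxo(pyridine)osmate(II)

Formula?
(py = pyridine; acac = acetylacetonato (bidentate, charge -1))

Li2[Os(acac)(N3)2(OH)(py)]

Ligands: 1 hydroxo (OH, -1), 2 azido (N3, -1), 1 pyridine (py, neutral), 1 acetylacetonato (acac, -1). Ligand charge sum = -4.
With Os in oxidation state +2, the complex ion is [Os...]^2−.
Charge balance with lithium (+1) requires 1 complex ion per 2 lithium.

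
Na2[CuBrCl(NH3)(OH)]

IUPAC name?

The 2 sodium counter-ions carry a total charge of +2, so each complex ion is 2−.
Ligand charges: 1×bromo (-1 each), 1×hydroxo (-1 each), 1×ammine (neutral), 1×chloro (-1 each); total -3. So Cu + (-3) = 2−, giving Cu = +1.
The complex ion is anionic, so copper takes the -ate form cuprate(I).

sodium amminebromochlorohydroxocuprate(I)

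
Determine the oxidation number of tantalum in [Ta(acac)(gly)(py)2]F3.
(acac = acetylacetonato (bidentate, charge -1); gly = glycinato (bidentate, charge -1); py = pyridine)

+5

3 fluoride outside the brackets (-1 each) → the complex ion is 3+.
Ligand charges: 1×acac = -1; 1×gly = -1; 2×py neutral; sum -2.
Ta + (-2) = 3+ ⇒ Ta is +5.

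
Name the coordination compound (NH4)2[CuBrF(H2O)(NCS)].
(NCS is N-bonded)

ammonium aquabromofluoroisothiocyanatocuprate(I)

The 2 ammonium counter-ions carry a total charge of +2, so each complex ion is 2−.
Ligand charges: 1×aqua (neutral), 1×bromo (-1 each), 1×isothiocyanato (-1 each), 1×fluoro (-1 each); total -3. So Cu + (-3) = 2−, giving Cu = +1.
Ligands are named alphabetically: aqua before bromo before fluoro before isothiocyanato.
The complex ion is anionic, so copper takes the -ate form cuprate(I).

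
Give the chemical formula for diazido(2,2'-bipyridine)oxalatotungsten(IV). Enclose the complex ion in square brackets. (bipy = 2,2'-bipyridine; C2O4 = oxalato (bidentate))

Ligands: 2 azido (N3, -1), 1 2,2'-bipyridine (bipy, neutral), 1 oxalato (C2O4, -2). Ligand charge sum = -4.
With W in oxidation state +4, the complex ion is [W...].

[W(bipy)(C2O4)(N3)2]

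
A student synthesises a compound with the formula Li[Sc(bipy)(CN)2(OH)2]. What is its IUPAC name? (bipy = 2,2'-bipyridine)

The 1 lithium counter-ion carries a total charge of +1, so each complex ion is 1−.
Ligand charges: 1×2,2'-bipyridine (neutral), 2×hydroxo (-1 each), 2×cyano (-1 each); total -4. So Sc + (-4) = 1−, giving Sc = +3.
The complex ion is anionic, so scandium takes the -ate form scandate(III).

lithium (2,2'-bipyridine)dicyanodihydroxoscandate(III)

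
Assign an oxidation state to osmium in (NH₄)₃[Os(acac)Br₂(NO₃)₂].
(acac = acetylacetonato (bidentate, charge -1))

+2

3 ammonium outside the brackets (+1 each) → the complex ion is 3−.
Ligand charges: 2×Br = -2; 2×NO3 = -2; 1×acac = -1; sum -5.
Os + (-5) = 3− ⇒ Os is +2.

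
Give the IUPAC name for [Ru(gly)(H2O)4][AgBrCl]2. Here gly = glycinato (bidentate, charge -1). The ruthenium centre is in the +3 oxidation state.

tetraaqua(glycinato)ruthenium(III) bromochloroargentate(I)

Ru is given as +3; the cation's ligand charges sum to -1, so the complex cation is 2+.
With 2 anions per cation, each anion must be 2/2 = 1−.
Anion: ligand charges sum to -2; for the ion to be 1−, Ag = +1.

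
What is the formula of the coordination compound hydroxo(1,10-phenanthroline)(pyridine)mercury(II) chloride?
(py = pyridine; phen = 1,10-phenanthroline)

[Hg(OH)(phen)(py)]Cl

Ligands: 1 pyridine (py, neutral), 1 hydroxo (OH, -1), 1 1,10-phenanthroline (phen, neutral). Ligand charge sum = -1.
With Hg in oxidation state +2, the complex ion is [Hg...]^1+.
Charge balance with chloride (-1) requires 1 complex ion per 1 chloride.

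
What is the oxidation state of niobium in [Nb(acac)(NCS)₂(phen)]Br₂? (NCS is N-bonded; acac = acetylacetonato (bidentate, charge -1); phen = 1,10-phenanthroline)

+5

2 bromide outside the brackets (-1 each) → the complex ion is 2+.
Ligand charges: 2×NCS = -2; 1×acac = -1; 1×phen neutral; sum -3.
Nb + (-3) = 2+ ⇒ Nb is +5.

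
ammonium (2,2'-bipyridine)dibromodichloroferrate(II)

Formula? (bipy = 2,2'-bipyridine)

Ligands: 2 bromo (Br, -1), 2 chloro (Cl, -1), 1 2,2'-bipyridine (bipy, neutral). Ligand charge sum = -4.
With Fe in oxidation state +2, the complex ion is [Fe...]^2−.
Charge balance with ammonium (+1) requires 1 complex ion per 2 ammonium.

(NH4)2[Fe(bipy)Br2Cl2]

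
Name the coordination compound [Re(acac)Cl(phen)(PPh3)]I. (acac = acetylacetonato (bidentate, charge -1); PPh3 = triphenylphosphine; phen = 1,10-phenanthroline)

The 1 iodide counter-ion carries a total charge of -1, so each complex ion is 1+.
Ligand charges: 1×acetylacetonato (-1 each), 1×triphenylphosphine (neutral), 1×1,10-phenanthroline (neutral), 1×chloro (-1 each); total -2. So Re + (-2) = 1+, giving Re = +3.
Ligands are named alphabetically: acetylacetonato before chloro before phenanthroline before triphenylphosphine.

(acetylacetonato)chloro(1,10-phenanthroline)(triphenylphosphine)rhenium(III) iodide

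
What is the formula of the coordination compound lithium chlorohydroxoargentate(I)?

Li[AgCl(OH)]

Ligands: 1 chloro (Cl, -1), 1 hydroxo (OH, -1). Ligand charge sum = -2.
With Ag in oxidation state +1, the complex ion is [Ag...]^1−.
Charge balance with lithium (+1) requires 1 complex ion per 1 lithium.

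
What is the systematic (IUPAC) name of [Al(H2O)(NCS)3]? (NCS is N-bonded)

There is no counter-ion, so the complex is neutral overall.
Ligand charges: 1×aqua (neutral), 3×isothiocyanato (-1 each); total -3. So Al + (-3) = 0, giving Al = +3.
Ligands are named alphabetically: aqua before isothiocyanato.

aquatriisothiocyanatoaluminium(III)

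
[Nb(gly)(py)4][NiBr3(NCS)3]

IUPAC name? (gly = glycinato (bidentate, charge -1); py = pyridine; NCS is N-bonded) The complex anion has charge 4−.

The complex anion is given as 4−; its ligand charges sum to -6, so Ni = +2.
A 1:1 salt means the cation carries the equal and opposite charge, 4+.
Cation: ligand charges sum to -1; for the ion to be 4+, Nb = +5.

(glycinato)tetrakis(pyridine)niobium(V) tribromotriisothiocyanatonickelate(II)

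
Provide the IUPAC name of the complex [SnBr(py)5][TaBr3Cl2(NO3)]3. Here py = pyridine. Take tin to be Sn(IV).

Both ions are complex: the cation is named first with the plain metal name, the anion second with the -ate form; each ion's ligands are alphabetised independently.
Sn is given as +4; the cation's ligand charges sum to -1, so the complex cation is 3+.
With 3 anions per cation, each anion must be 3/3 = 1−.
Anion: ligand charges sum to -6; for the ion to be 1−, Ta = +5.

bromopentakis(pyridine)tin(IV) tribromodichloronitratotantalate(V)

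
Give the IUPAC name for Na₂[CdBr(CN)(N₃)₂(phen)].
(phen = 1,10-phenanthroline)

sodium diazidobromocyano(1,10-phenanthroline)cadmate(II)

The 2 sodium counter-ions carry a total charge of +2, so each complex ion is 2−.
Ligand charges: 2×azido (-1 each), 1×cyano (-1 each), 1×bromo (-1 each), 1×1,10-phenanthroline (neutral); total -4. So Cd + (-4) = 2−, giving Cd = +2.
The complex ion is anionic, so cadmium takes the -ate form cadmate(II).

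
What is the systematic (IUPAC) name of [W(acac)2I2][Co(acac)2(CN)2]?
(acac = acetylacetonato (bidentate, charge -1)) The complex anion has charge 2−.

The complex anion is given as 2−; its ligand charges sum to -4, so Co = +2.
A 1:1 salt means the cation carries the equal and opposite charge, 2+.
Cation: ligand charges sum to -4; for the ion to be 2+, W = +6.

bis(acetylacetonato)diiodotungsten(VI) bis(acetylacetonato)dicyanocobaltate(II)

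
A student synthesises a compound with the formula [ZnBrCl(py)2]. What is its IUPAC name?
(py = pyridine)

There is no counter-ion, so the complex is neutral overall.
Ligand charges: 1×bromo (-1 each), 1×chloro (-1 each), 2×pyridine (neutral); total -2. So Zn + (-2) = 0, giving Zn = +2.
Ligands are named alphabetically: bromo before chloro before pyridine.

bromochlorobis(pyridine)zinc(II)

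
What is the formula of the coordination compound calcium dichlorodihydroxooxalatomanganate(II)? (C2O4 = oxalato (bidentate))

Ligands: 2 hydroxo (OH, -1), 2 chloro (Cl, -1), 1 oxalato (C2O4, -2). Ligand charge sum = -6.
With Mn in oxidation state +2, the complex ion is [Mn...]^4−.
Charge balance with calcium (+2) requires 1 complex ion per 2 calcium.

Ca2[Mn(C2O4)Cl2(OH)2]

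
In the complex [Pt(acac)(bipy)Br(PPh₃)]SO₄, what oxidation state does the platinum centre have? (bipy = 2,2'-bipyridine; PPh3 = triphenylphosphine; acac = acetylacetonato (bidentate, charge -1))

+4

1 sulfate outside the brackets (-2 each) → the complex ion is 2+.
Ligand charges: 1×bipy neutral; 1×Br = -1; 1×PPh3 neutral; 1×acac = -1; sum -2.
Pt + (-2) = 2+ ⇒ Pt is +4.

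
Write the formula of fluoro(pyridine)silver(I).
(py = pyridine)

[AgF(py)]

Ligands: 1 fluoro (F, -1), 1 pyridine (py, neutral). Ligand charge sum = -1.
With Ag in oxidation state +1, the complex ion is [Ag...].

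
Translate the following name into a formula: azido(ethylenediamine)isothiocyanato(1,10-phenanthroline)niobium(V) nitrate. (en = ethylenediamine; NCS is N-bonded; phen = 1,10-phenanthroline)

Ligands: 1 ethylenediamine (en, neutral), 1 isothiocyanato (NCS, -1), 1 azido (N3, -1), 1 1,10-phenanthroline (phen, neutral). Ligand charge sum = -2.
With Nb in oxidation state +5, the complex ion is [Nb...]^3+.
Charge balance with nitrate (-1) requires 1 complex ion per 3 nitrate.

[Nb(en)(N3)(NCS)(phen)](NO3)3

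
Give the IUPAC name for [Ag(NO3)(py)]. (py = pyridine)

nitrato(pyridine)silver(I)

There is no counter-ion, so the complex is neutral overall.
Ligand charges: 1×nitrato (-1 each), 1×pyridine (neutral); total -1. So Ag + (-1) = 0, giving Ag = +1.
Ligands are named alphabetically: nitrato before pyridine.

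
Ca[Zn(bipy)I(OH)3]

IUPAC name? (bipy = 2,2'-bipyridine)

The 1 calcium counter-ion carries a total charge of +2, so each complex ion is 2−.
Ligand charges: 1×2,2'-bipyridine (neutral), 3×hydroxo (-1 each), 1×iodo (-1 each); total -4. So Zn + (-4) = 2−, giving Zn = +2.
Ligands are named alphabetically: bipyridine before hydroxo before iodo.
The complex ion is anionic, so zinc takes the -ate form zincate(II).

calcium (2,2'-bipyridine)trihydroxoiodozincate(II)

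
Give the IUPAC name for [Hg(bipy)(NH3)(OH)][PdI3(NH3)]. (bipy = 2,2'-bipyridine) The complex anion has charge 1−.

ammine(2,2'-bipyridine)hydroxomercury(II) amminetriiodopalladate(II)

The complex anion is given as 1−; its ligand charges sum to -3, so Pd = +2.
A 1:1 salt means the cation carries the equal and opposite charge, 1+.
Cation: ligand charges sum to -1; for the ion to be 1+, Hg = +2.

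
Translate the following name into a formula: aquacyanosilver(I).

Ligands: 1 cyano (CN, -1), 1 aqua (H2O, neutral). Ligand charge sum = -1.
With Ag in oxidation state +1, the complex ion is [Ag...].

[Ag(CN)(H2O)]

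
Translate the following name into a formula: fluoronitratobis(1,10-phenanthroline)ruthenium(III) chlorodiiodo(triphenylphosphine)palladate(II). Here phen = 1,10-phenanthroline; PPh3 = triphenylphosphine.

[RuF(NO3)(phen)2][PdClI2(PPh3)]

Cation [Ru…]: ligand charges -2, Ru(III) ⇒ ion charge 1+.
Anion [Pd…]: ligand charges -3, Pd(II) ⇒ ion charge 1−.
One 1+ cation balances one 1− anion.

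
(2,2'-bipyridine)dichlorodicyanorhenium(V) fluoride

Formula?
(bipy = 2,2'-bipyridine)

[Re(bipy)Cl2(CN)2]F

Ligands: 2 chloro (Cl, -1), 2 cyano (CN, -1), 1 2,2'-bipyridine (bipy, neutral). Ligand charge sum = -4.
Charge balance with fluoride (-1) requires 1 complex ion per 1 fluoride.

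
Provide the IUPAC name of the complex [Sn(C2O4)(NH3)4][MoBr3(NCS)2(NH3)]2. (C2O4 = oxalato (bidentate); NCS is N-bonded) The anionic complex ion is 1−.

The complex anion is given as 1−; its ligand charges sum to -5, so Mo = +4.
With 2 anions per cation, the cation must be 2×1 = 2+.
Cation: ligand charges sum to -2; for the ion to be 2+, Sn = +4.

tetraammineoxalatotin(IV) amminetribromodiisothiocyanatomolybdate(IV)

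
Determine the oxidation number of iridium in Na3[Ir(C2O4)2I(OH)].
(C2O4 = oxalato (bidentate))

3 sodium outside the brackets (+1 each) → the complex ion is 3−.
Ligand charges: 1×I = -1; 2×C2O4 = -4; 1×OH = -1; sum -6.
Ir + (-6) = 3− ⇒ Ir is +3.

+3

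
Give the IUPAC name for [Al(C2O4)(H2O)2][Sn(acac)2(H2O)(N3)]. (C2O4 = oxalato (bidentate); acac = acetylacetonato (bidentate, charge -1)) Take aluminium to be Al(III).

Both ions are complex: the cation is named first with the plain metal name, the anion second with the -ate form; each ion's ligands are alphabetised independently.
Al is given as +3; the cation's ligand charges sum to -2, so the complex cation is 1+.
A 1:1 salt means the anion carries the equal and opposite charge, 1−.
Anion: ligand charges sum to -3; for the ion to be 1−, Sn = +2.

diaquaoxalatoaluminium(III) bis(acetylacetonato)aquaazidostannate(II)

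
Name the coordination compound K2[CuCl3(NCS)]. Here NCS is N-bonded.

potassium trichloroisothiocyanatocuprate(II)

The 2 potassium counter-ions carry a total charge of +2, so each complex ion is 2−.
Ligand charges: 3×chloro (-1 each), 1×isothiocyanato (-1 each); total -4. So Cu + (-4) = 2−, giving Cu = +2.
The complex ion is anionic, so copper takes the -ate form cuprate(II).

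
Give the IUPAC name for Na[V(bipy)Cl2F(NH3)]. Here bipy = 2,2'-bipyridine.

sodium ammine(2,2'-bipyridine)dichlorofluorovanadate(II)

The 1 sodium counter-ion carries a total charge of +1, so each complex ion is 1−.
Ligand charges: 1×ammine (neutral), 2×chloro (-1 each), 1×2,2'-bipyridine (neutral), 1×fluoro (-1 each); total -3. So V + (-3) = 1−, giving V = +2.
Ligands are named alphabetically: ammine before bipyridine before chloro before fluoro.
The complex ion is anionic, so vanadium takes the -ate form vanadate(II).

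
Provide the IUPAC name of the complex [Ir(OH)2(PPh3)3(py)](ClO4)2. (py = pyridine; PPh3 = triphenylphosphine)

dihydroxo(pyridine)tris(triphenylphosphine)iridium(IV) perchlorate

The 2 perchlorate counter-ions carry a total charge of -2, so each complex ion is 2+.
Ligand charges: 1×pyridine (neutral), 3×triphenylphosphine (neutral), 2×hydroxo (-1 each); total -2. So Ir + (-2) = 2+, giving Ir = +4.
Ligands are named alphabetically: hydroxo before pyridine before triphenylphosphine.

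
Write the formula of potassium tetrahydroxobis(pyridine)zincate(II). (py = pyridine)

K2[Zn(OH)4(py)2]

Ligands: 2 pyridine (py, neutral), 4 hydroxo (OH, -1). Ligand charge sum = -4.
With Zn in oxidation state +2, the complex ion is [Zn...]^2−.
Charge balance with potassium (+1) requires 1 complex ion per 2 potassium.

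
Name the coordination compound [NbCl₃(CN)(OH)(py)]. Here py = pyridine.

trichlorocyanohydroxo(pyridine)niobium(V)

There is no counter-ion, so the complex is neutral overall.
Ligand charges: 1×hydroxo (-1 each), 1×cyano (-1 each), 3×chloro (-1 each), 1×pyridine (neutral); total -5. So Nb + (-5) = 0, giving Nb = +5.
Ligands are named alphabetically: chloro before cyano before hydroxo before pyridine.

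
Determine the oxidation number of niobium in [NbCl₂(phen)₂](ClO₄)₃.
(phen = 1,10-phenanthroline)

+5

3 perchlorate outside the brackets (-1 each) → the complex ion is 3+.
Ligand charges: 2×Cl = -2; 2×phen neutral; sum -2.
Nb + (-2) = 3+ ⇒ Nb is +5.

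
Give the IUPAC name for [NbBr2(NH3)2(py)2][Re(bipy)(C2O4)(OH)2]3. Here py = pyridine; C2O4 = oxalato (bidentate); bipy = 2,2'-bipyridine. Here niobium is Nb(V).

diamminedibromobis(pyridine)niobium(V) (2,2'-bipyridine)dihydroxooxalatorhenate(III)

Both ions are complex: the cation is named first with the plain metal name, the anion second with the -ate form; each ion's ligands are alphabetised independently.
Nb is given as +5; the cation's ligand charges sum to -2, so the complex cation is 3+.
With 3 anions per cation, each anion must be 3/3 = 1−.
Anion: ligand charges sum to -4; for the ion to be 1−, Re = +3.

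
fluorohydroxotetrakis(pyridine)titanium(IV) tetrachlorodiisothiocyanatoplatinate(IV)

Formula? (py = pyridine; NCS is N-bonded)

Cation [Ti…]: ligand charges -2, Ti(IV) ⇒ ion charge 2+.
Anion [Pt…]: ligand charges -6, Pt(IV) ⇒ ion charge 2−.

[TiF(OH)(py)4][PtCl4(NCS)2]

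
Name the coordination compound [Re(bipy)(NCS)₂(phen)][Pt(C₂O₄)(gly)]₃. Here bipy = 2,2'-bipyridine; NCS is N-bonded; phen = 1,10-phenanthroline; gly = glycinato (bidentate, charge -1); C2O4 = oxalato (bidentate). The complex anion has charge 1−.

(2,2'-bipyridine)diisothiocyanato(1,10-phenanthroline)rhenium(V) (glycinato)oxalatoplatinate(II)

The complex anion is given as 1−; its ligand charges sum to -3, so Pt = +2.
With 3 anions per cation, the cation must be 3×1 = 3+.
Cation: ligand charges sum to -2; for the ion to be 3+, Re = +5.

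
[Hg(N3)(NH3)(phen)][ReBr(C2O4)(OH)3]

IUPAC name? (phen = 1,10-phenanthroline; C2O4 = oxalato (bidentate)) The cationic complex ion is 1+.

ammineazido(1,10-phenanthroline)mercury(II) bromotrihydroxooxalatorhenate(V)

Both ions are complex: the cation is named first with the plain metal name, the anion second with the -ate form; each ion's ligands are alphabetised independently.
The complex cation is given as 1+; its ligand charges sum to -1, so Hg = +2.
A 1:1 salt means the anion carries the equal and opposite charge, 1−.
Anion: ligand charges sum to -6; for the ion to be 1−, Re = +5.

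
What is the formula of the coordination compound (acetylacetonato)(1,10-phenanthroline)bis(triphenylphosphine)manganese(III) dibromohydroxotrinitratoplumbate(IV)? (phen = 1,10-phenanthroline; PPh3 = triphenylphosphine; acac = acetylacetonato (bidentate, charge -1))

Cation [Mn…]: ligand charges -1, Mn(III) ⇒ ion charge 2+.
Anion [Pb…]: ligand charges -6, Pb(IV) ⇒ ion charge 2−.

[Mn(acac)(phen)(PPh3)2][PbBr2(NO3)3(OH)]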